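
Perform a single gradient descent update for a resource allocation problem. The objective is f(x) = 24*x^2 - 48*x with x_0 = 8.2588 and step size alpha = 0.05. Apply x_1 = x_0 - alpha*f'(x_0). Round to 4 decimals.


We compute the gradient at x_0 and apply the update.
f'(x) = 48*x - 48
f'(8.2588) = 48*8.2588 - 48 = 348.4224
x_1 = 8.2588 - 0.05*348.4224 = -9.1623


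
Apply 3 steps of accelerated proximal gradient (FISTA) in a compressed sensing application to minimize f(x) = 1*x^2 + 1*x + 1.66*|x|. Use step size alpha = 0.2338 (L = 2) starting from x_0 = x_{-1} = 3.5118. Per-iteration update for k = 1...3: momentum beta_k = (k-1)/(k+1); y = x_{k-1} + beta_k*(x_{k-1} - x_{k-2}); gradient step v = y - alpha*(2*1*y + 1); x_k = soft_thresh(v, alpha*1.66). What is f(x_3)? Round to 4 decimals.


FISTA on f(x) = 1*x^2 + 1*x + 1.66*|x|
L = 2, alpha = 0.2338
Iteration 1: beta = 0.0, y = 3.5118 + 0.0*(3.5118 - 3.5118) = 3.5118
  grad(y) = 8.0236, v = y - alpha*grad = 1.6359
  prox(v) = soft_thresh(1.6359, 0.3881) = 1.2478
Iteration 2: beta = 0.3333, y = 1.2478 + 0.3333*(1.2478 - 3.5118) = 0.4931
  grad(y) = 1.9862, v = y - alpha*grad = 0.0287
  prox(v) = soft_thresh(0.0287, 0.3881) = 0.0
Iteration 3: beta = 0.5, y = 0.0 + 0.5*(0.0 - 1.2478) = -0.6239
  grad(y) = -0.2478, v = y - alpha*grad = -0.566
  prox(v) = soft_thresh(-0.566, 0.3881) = -0.1778
f(x_3) = 1*(-0.1778)^2 + 1*(-0.1778) + 1.66*|-0.1778| = 0.149


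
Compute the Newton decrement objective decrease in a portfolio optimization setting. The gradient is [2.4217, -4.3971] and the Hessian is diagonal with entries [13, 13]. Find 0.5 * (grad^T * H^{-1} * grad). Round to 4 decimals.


Step 1: H is diagonal, so H^(-1) * g = [0.1863, -0.3382].
Step 2: g^T H^(-1) g = sum_i g_i^2 / H_ii
  = (2.4217)^2/13 + (-4.3971)^2/13
  = 0.4511 + 1.4873 = 1.9384
Step 3: Objective decrease = 0.5 * g^T H^(-1) g = 0.9692


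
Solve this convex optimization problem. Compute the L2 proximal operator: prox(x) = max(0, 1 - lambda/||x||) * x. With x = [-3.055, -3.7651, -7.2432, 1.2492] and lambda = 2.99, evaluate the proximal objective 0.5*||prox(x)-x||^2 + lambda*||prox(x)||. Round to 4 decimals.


Step 1: Compute ||x||.
||x|| = 8.8053
Step 2: Compute scaling factor.
scale = max(0, 1 - 2.99/8.8053) = 0.6604
Step 3: prox(x) = [-2.0176, -2.4866, -4.7836, 0.825]
||prox(x)|| = 5.8153
Step 4: Proximal objective.
0.5*||prox-x||^2 = 4.4701
lambda*||prox|| = 17.3877
Total = 21.8578


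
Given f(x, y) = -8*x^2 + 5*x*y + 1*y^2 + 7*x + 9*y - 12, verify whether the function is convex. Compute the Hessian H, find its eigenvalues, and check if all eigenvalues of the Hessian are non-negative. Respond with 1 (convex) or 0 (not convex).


The Hessian of f(x,y) = -8*x^2 + 5*x*y + 1*y^2 + 7*x + 9*y - 12 is:
H = [[-16, 5], [5, 2]]
Trace = -16 + 2 = -14
Determinant = -16*2 - (5)^2 = -57
Discriminant = (-14)^2 - 4*-57 = 424.0
Eigenvalues: lambda_1 = -17.2956, lambda_2 = 3.2956
The function is not convex.

0


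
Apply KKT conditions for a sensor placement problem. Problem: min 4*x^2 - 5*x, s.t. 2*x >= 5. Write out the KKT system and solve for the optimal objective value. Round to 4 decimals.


Step 1: Try lambda = 0 (constraint inactive).
x_unc = 5/(2*4) = 0.625
Check: 2*0.625 = 1.25 < 5 -- violated!
Step 2: Constraint must be active: 2*x = 5
x* = 5/2 = 2.5
lambda = (2*4*2.5 - 5)/2 = 7.5
Step 3: Compute optimal value.
f(x*) = 4*2.5^2 - 5*2.5 = 12.5


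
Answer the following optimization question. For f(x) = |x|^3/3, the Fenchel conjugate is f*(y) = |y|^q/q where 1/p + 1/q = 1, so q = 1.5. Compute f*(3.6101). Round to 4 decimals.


The conjugate exponent q satisfies 1/p + 1/q = 1.
p = 3, so q = 3/(3 - 1) = 1.5
|y|^q = 3.6101^1.5 = 6.8593
f*(3.6101) = 6.8593 / 1.5 = 4.5729


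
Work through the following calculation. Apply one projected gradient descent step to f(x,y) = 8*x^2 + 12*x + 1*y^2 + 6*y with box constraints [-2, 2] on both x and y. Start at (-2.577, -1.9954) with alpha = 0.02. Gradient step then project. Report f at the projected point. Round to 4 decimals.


Step 1: Compute gradient at (-2.577, -1.9954).
grad_x = 2*8*-2.577 + 12 = -29.232
grad_y = 2*1*-1.9954 + 6 = 2.0092
Step 2: Gradient step.
x_raw = -2.577 - 0.02*-29.232 = -1.9924
y_raw = -1.9954 - 0.02*2.0092 = -2.0356
Step 3: Project onto [-2, 2].
x_proj = clip(-1.9924) = -1.9924
y_proj = clip(-2.0356) = -2.0
Step 4: Evaluate f.
f(-1.9924, -2.0) = -0.1523


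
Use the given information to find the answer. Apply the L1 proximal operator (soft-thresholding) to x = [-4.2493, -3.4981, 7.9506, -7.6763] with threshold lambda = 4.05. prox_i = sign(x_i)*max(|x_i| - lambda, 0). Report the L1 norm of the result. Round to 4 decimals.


Soft-thresholding with lambda = 4.05:
prox(-4.2493) = sign(-4.2493)*max(|-4.2493| - 4.05, 0) = -0.1993
prox(-3.4981) = sign(-3.4981)*max(|-3.4981| - 4.05, 0) = 0.0
prox(7.9506) = sign(7.9506)*max(|7.9506| - 4.05, 0) = 3.9006
prox(-7.6763) = sign(-7.6763)*max(|-7.6763| - 4.05, 0) = -3.6263
prox(x) = [-0.1993, 0.0, 3.9006, -3.6263]
||prox(x)||_1 = 0.1993 + 0.0 + 3.9006 + 3.6263 = 7.7262


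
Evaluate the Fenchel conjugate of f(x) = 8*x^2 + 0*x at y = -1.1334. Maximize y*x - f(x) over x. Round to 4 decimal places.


f*(y) = sup_x {y*x - a*x^2 - b*x} = sup_x {(y-b)*x - a*x^2}
FOC: (y - b) - 2a*x = 0 => x* = (y - b)/(2a)
x* = (-1.1334 - 0)/(2*8) = -0.0708
f*(-1.1334) = (y-b)^2/(4a) = (-1.1334 - 0)^2/(4*8)
= 1.2846/32 = 0.0401


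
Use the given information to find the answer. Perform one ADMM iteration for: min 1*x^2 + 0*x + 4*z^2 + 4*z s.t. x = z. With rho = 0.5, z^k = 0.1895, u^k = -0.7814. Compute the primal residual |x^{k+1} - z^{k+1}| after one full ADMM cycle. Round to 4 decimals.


ADMM iteration with rho = 0.5, z^k = 0.1895, u^k = -0.7814
Step 1: x-update.
Minimize 1*x^2 + 0*x + (0.5/2)*(x - 0.1895 - 0.7814)^2
FOC: (2*1 + 0.5)*x = 0 + 0.5*(0.1895 + 0.7814)
x^{k+1} = 0.1942
Step 2: z-update.
Minimize 4*z^2 + 4*z + (0.5/2)*(0.1942 - z - 0.7814)^2
FOC: (2*4 + 0.5)*z = -4 + 0.5*(0.1942 - 0.7814)
z^{k+1} = -0.5051
Step 3: u-update.
u^{k+1} = -0.7814 + 0.1942 + 0.5051 = -0.0821
Step 4: Primal residual = |0.1942 + 0.5051| = 0.6993


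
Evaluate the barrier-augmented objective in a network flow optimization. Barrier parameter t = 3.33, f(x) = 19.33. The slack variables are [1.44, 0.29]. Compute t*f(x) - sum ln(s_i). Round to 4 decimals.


Step 1: Compute log-barrier.
ln values: [0.3646, -1.2379]
phi = -(0.3646 - 1.2379) = 0.8732
Step 2: Compute augmented objective.
t*f(x) = 3.33*19.33 = 64.3689
Total = 64.3689 + 0.8732 = 65.2421


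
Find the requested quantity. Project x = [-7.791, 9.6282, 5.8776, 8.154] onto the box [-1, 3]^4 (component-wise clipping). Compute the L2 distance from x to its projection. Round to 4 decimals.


Project each component onto [-1, 3].
clip(-7.791) = -1.0, clip(9.6282) = 3.0, clip(5.8776) = 3.0, clip(8.154) = 3.0
Projection = [-1.0, 3.0, 3.0, 3.0]
Squared diffs: [46.1177, 43.933, 8.2806, 26.5637]
Distance = sqrt(124.895) = 11.1756


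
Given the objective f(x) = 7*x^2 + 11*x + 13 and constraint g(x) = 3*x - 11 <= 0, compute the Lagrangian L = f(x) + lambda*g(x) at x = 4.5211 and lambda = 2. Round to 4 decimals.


Step 1: Evaluate f(x).
f(4.5211) = 7*4.5211^2 + 11*4.5211 + 13 = 205.8145
Step 2: Evaluate g(x).
g(4.5211) = 3*4.5211 - 11 = 2.5633
Step 3: Compute Lagrangian.
L = 205.8145 + 2*2.5633 = 210.9411


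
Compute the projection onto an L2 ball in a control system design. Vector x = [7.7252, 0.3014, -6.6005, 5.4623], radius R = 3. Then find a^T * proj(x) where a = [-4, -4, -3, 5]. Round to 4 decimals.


Step 1: Compute ||x|| (intermediates to 6 decimals).
||x|| = sqrt(7.7252^2 + 0.3014^2 + (-6.6005)^2 + 5.4623^2) = 11.540055
Step 2: Project.
Since ||x|| > R, scale = R/||x|| = 3/11.540055 = 0.259964, proj(x) = scale * x
proj(x) = [2.008274, 0.078353, -1.715892, 1.420001]
Step 3: Dot product.
a^T * proj(x) = -4*2.008274 - 4*0.078353 - 3*(-1.715892) + 5*1.420001 = 3.9012


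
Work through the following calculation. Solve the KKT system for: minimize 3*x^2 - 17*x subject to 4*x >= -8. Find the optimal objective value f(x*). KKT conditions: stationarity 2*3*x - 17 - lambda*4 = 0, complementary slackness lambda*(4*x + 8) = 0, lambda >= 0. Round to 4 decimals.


Step 1: Try lambda = 0 (constraint inactive).
Stationarity: 2*3*x - 17 = 0
x* = 17/(2*3) = 17/6 = 2.8333 (rounded; the exact value 17/6 is used below)
Check constraint: 4*2.8333 = 11.3332 >= -8 -- satisfied.
Step 2: Compute optimal value.
f(x*) = 3*(17/6)^2 - 17*(17/6) = -24.0833


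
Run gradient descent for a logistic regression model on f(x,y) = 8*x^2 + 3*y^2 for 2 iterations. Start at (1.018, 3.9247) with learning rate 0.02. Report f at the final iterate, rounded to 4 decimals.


Gradient descent on f(x,y) = 8*x^2 + 3*y^2.
Starting point: (1.018, 3.9247), alpha = 0.02
Step 1: grad_x = 2*8*1.018 = 16.288, grad_y = 2*3*3.9247 = 23.5482
  x_1 = 1.018 - 0.02*16.288 = 0.6922
  y_1 = 3.9247 - 0.02*23.5482 = 3.4537
Step 2: grad_x = 2*8*0.6922 = 11.0758, grad_y = 2*3*3.4537 = 20.7224
  x_2 = 0.6922 - 0.02*11.0758 = 0.4707
  y_2 = 3.4537 - 0.02*20.7224 = 3.0393
f(0.4707, 3.0393) = 8*0.4707^2 + 3*3.0393^2 = 29.4845


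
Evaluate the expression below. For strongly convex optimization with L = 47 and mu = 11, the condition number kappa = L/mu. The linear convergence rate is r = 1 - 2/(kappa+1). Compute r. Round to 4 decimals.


Step 1: Compute the condition number.
kappa = L/mu = 47/11 = 4.2727
Step 2: Compute the convergence rate.
r = 1 - 2/(kappa + 1) = 1 - 2*mu/(L + mu) = (L - mu)/(L + mu) = 36/58 = 0.6207


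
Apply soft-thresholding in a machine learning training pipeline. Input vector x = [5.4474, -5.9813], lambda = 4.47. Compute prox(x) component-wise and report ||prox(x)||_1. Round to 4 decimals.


Soft-thresholding with lambda = 4.47:
prox(5.4474) = sign(5.4474)*max(|5.4474| - 4.47, 0) = 0.9774
prox(-5.9813) = sign(-5.9813)*max(|-5.9813| - 4.47, 0) = -1.5113
prox(x) = [0.9774, -1.5113]
||prox(x)||_1 = 0.9774 + 1.5113 = 2.4887


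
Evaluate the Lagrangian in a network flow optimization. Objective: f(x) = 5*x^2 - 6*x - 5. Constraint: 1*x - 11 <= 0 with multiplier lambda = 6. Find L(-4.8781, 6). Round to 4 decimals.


Step 1: Evaluate f(x).
f(-4.8781) = 5*(-4.8781)^2 - 6*(-4.8781) - 5 = 143.2479
Step 2: Evaluate g(x).
g(-4.8781) = 1*-4.8781 - 11 = -15.8781
Step 3: Compute Lagrangian.
L = 143.2479 + 6*-15.8781 = 47.9793


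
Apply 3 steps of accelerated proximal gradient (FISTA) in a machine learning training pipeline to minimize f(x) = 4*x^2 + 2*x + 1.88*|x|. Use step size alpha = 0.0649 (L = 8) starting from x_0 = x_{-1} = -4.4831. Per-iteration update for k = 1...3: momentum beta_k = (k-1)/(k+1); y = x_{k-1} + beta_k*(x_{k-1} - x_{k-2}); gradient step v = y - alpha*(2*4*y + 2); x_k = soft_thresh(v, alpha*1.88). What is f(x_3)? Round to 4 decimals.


FISTA on f(x) = 4*x^2 + 2*x + 1.88*|x|
L = 8, alpha = 0.0649
Iteration 1: beta = 0.0, y = -4.4831 + 0.0*(-4.4831 + 4.4831) = -4.4831
  grad(y) = -33.8648, v = y - alpha*grad = -2.2853
  prox(v) = soft_thresh(-2.2853, 0.122) = -2.1633
Iteration 2: beta = 0.3333, y = -2.1633 + 0.3333*(-2.1633 + 4.4831) = -1.39
  grad(y) = -9.1199, v = y - alpha*grad = -0.7981
  prox(v) = soft_thresh(-0.7981, 0.122) = -0.6761
Iteration 3: beta = 0.5, y = -0.6761 + 0.5*(-0.6761 + 2.1633) = 0.0675
  grad(y) = 2.5399, v = y - alpha*grad = -0.0973
  prox(v) = soft_thresh(-0.0973, 0.122) = 0.0
f(x_3) = 4*0.0^2 + 2*0.0 + 1.88*|0.0| = 0.0


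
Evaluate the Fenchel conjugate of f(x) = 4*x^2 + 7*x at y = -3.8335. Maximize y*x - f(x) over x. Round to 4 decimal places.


f*(y) = sup_x {y*x - a*x^2 - b*x} = sup_x {(y-b)*x - a*x^2}
FOC: (y - b) - 2a*x = 0 => x* = (y - b)/(2a)
x* = (-3.8335 - 7)/(2*4) = -1.3542
f*(-3.8335) = (y-b)^2/(4a) = (-3.8335 - 7)^2/(4*4)
= 117.3647/16 = 7.3353


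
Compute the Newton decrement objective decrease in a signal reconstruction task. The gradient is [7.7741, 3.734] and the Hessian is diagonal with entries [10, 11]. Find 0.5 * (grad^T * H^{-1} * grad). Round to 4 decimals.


Step 1: H is diagonal, so H^(-1) * g = [0.7774, 0.3395].
Step 2: g^T H^(-1) g = sum_i g_i^2 / H_ii
  = (7.7741)^2/10 + (3.734)^2/11
  = 6.0437 + 1.2675 = 7.3112
Step 3: Objective decrease = 0.5 * g^T H^(-1) g = 3.6556


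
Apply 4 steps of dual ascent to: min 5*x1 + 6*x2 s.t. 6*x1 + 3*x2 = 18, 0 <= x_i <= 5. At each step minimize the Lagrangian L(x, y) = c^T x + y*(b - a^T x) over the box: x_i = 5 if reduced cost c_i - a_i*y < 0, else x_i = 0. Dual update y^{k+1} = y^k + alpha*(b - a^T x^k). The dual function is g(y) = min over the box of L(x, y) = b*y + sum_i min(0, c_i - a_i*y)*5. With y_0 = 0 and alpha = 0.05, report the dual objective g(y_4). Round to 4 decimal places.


Dual ascent for LP: min 5*x1 + 6*x2, 6*x1 + 3*x2 = 18, 0 <= x_i <= 5
Step 1: y^k = 0.0, reduced costs: (5.0, 6.0)
  x^k = (0.0, 0.0), subgradient = b - a^T x = 18.0
  y^{k+1} = 0.0 + 0.05*18.0 = 0.9
Step 2: y^k = 0.9, reduced costs: (-0.4, 3.3)
  x^k = (5.0, 0.0), subgradient = b - a^T x = -12.0
  y^{k+1} = 0.9 + 0.05*-12.0 = 0.3
Step 3: y^k = 0.3, reduced costs: (3.2, 5.1)
  x^k = (0.0, 0.0), subgradient = b - a^T x = 18.0
  y^{k+1} = 0.3 + 0.05*18.0 = 1.2
Step 4: y^k = 1.2, reduced costs: (-2.2, 2.4)
  x^k = (5.0, 0.0), subgradient = b - a^T x = -12.0
  y^{k+1} = 1.2 + 0.05*-12.0 = 0.6
Dual objective at y_4 = 0.6: reduced costs (1.4, 4.2), box minimizer x = (0.0, 0.0)
g(y_4) = b*y + (c1 - a1*y)*x1 + (c2 - a2*y)*x2 = 18*0.6 + 1.4*0.0 + 4.2*0.0 = 10.8 + 0.0 + 0.0 = 10.8


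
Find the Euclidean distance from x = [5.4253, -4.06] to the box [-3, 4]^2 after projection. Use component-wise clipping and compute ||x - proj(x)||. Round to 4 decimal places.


Project each component onto [-3, 4].
clip(5.4253) = 4.0, clip(-4.06) = -3.0
Projection = [4.0, -3.0]
Squared diffs: [2.0315, 1.1236]
Distance = sqrt(3.1551) = 1.7763


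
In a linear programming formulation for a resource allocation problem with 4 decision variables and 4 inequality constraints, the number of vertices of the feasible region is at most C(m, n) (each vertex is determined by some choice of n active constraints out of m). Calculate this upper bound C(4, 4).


Each vertex corresponds to some choice of n active constraints out of m, so the number of vertices is at most C(m, n) = m! / (n!(m-n)!).
m = 4, n = 4
Numerator: 4 * 3 * 2 * 1
Denominator: 4! = 24
C(4, 4) = 1


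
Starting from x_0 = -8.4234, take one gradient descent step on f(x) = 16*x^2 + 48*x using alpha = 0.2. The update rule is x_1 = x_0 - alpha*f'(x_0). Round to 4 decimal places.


We compute the gradient at x_0 and apply the update.
f'(x) = 32*x + 48
f'(-8.4234) = 32*-8.4234 + 48 = -221.5488
x_1 = -8.4234 - 0.2*-221.5488 = 35.8864


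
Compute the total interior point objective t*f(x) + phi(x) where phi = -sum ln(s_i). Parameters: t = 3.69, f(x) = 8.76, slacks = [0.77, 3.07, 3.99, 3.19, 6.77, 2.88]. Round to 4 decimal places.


Step 1: Compute log-barrier.
ln values: [-0.2614, 1.1217, 1.3838, 1.16, 1.9125, 1.0578]
phi = -(-0.2614 + 1.1217 + 1.3838 + 1.16 + 1.9125 + 1.0578) = -6.3744
Step 2: Compute augmented objective.
t*f(x) = 3.69*8.76 = 32.3244
Total = 32.3244 - 6.3744 = 25.95


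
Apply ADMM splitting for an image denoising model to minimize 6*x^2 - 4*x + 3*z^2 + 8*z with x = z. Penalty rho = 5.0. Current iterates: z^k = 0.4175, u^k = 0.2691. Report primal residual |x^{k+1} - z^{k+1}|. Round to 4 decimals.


ADMM iteration with rho = 5.0, z^k = 0.4175, u^k = 0.2691
Step 1: x-update.
Minimize 6*x^2 - 4*x + (5.0/2)*(x - 0.4175 + 0.2691)^2
FOC: (2*6 + 5.0)*x = 4 + 5.0*(0.4175 - 0.2691)
x^{k+1} = 0.2789
Step 2: z-update.
Minimize 3*z^2 + 8*z + (5.0/2)*(0.2789 - z + 0.2691)^2
FOC: (2*3 + 5.0)*z = -8 + 5.0*(0.2789 + 0.2691)
z^{k+1} = -0.4782
Step 3: u-update.
u^{k+1} = 0.2691 + 0.2789 + 0.4782 = 1.0262
Step 4: Primal residual = |0.2789 + 0.4782| = 0.7571


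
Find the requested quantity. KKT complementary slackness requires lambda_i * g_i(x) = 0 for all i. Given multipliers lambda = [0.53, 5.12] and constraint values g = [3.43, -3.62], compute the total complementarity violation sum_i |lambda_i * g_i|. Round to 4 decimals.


KKT complementary slackness check:
lambda_1 * g_1 = 0.53 * 3.43 = 1.8179
lambda_2 * g_2 = 5.12 * -3.62 = -18.5344
Total violation = 1.8179 + 18.5344 = 20.3523


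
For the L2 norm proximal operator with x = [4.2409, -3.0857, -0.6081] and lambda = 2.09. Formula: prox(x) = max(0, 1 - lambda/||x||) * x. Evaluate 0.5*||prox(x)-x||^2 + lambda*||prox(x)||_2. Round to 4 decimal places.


Step 1: Compute ||x||.
||x|| = 5.2798
Step 2: Compute scaling factor.
scale = max(0, 1 - 2.09/5.2798) = 0.6042
Step 3: prox(x) = [2.5622, -1.8642, -0.3674]
||prox(x)|| = 3.1898
Step 4: Proximal objective.
0.5*||prox-x||^2 = 2.1841
lambda*||prox|| = 6.6667
Total = 8.8508


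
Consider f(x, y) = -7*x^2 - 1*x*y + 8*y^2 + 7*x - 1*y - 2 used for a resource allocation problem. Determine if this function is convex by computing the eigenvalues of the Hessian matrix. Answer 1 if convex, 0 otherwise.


The Hessian of f(x,y) = -7*x^2 - 1*x*y + 8*y^2 + 7*x - 1*y - 2 is:
H = [[-14, -1], [-1, 16]]
Trace = -14 + 16 = 2
Determinant = -14*16 - (-1)^2 = -225
Discriminant = (2)^2 - 4*-225 = 904.0
Eigenvalues: lambda_1 = -14.0333, lambda_2 = 16.0333
The function is not convex.

0


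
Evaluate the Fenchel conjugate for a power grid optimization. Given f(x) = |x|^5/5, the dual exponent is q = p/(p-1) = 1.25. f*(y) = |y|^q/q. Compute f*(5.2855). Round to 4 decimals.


The conjugate exponent q satisfies 1/p + 1/q = 1.
p = 5, so q = 5/(5 - 1) = 1.25
|y|^q = 5.2855^1.25 = 8.0142
f*(5.2855) = 8.0142 / 1.25 = 6.4113


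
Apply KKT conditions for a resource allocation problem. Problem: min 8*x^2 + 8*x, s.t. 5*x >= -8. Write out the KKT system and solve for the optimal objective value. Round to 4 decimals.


Step 1: Try lambda = 0 (constraint inactive).
Stationarity: 2*8*x + 8 = 0
x* = -8/(2*8) = -0.5
Check constraint: 5*-0.5 = -2.5 >= -8 -- satisfied.
Step 2: Compute optimal value.
f(x*) = 8*(-0.5)^2 + 8*(-0.5) = -2.0


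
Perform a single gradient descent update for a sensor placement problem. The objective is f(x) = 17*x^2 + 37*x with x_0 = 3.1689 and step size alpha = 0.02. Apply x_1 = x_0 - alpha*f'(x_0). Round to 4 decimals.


We compute the gradient at x_0 and apply the update.
f'(x) = 34*x + 37
f'(3.1689) = 34*3.1689 + 37 = 144.7426
x_1 = 3.1689 - 0.02*144.7426 = 0.274


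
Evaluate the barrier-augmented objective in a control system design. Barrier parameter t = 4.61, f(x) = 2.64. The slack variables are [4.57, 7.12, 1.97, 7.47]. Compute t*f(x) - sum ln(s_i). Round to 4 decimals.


Step 1: Compute log-barrier.
ln values: [1.5195, 1.9629, 0.678, 2.0109]
phi = -(1.5195 + 1.9629 + 0.678 + 2.0109) = -6.1713
Step 2: Compute augmented objective.
t*f(x) = 4.61*2.64 = 12.1704
Total = 12.1704 - 6.1713 = 5.9991


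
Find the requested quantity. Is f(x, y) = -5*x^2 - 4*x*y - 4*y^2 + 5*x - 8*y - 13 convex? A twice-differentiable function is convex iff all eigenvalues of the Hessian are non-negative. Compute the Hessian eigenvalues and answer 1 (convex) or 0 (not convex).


The Hessian of f(x,y) = -5*x^2 - 4*x*y - 4*y^2 + 5*x - 8*y - 13 is:
H = [[-10, -4], [-4, -8]]
Trace = -10 - 8 = -18
Determinant = -10*-8 - (-4)^2 = 64
Discriminant = (-18)^2 - 4*64 = 68.0
Eigenvalues: lambda_1 = -13.1231, lambda_2 = -4.8769
The function is not convex.

0


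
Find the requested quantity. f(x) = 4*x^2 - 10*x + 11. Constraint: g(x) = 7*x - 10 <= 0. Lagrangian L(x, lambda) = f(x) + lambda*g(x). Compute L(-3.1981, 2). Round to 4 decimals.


Step 1: Evaluate f(x).
f(-3.1981) = 4*(-3.1981)^2 - 10*(-3.1981) + 11 = 83.8924
Step 2: Evaluate g(x).
g(-3.1981) = 7*-3.1981 - 10 = -32.3867
Step 3: Compute Lagrangian.
L = 83.8924 + 2*-32.3867 = 19.119


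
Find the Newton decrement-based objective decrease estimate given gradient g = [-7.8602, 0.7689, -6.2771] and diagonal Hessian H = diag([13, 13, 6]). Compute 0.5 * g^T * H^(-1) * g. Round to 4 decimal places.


Step 1: H is diagonal, so H^(-1) * g = [-0.6046, 0.0591, -1.0462].
Step 2: g^T H^(-1) g = sum_i g_i^2 / H_ii
  = (-7.8602)^2/13 + (0.7689)^2/13 + (-6.2771)^2/6
  = 4.7525 + 0.0455 + 6.567 = 11.365
Step 3: Objective decrease = 0.5 * g^T H^(-1) g = 5.6825


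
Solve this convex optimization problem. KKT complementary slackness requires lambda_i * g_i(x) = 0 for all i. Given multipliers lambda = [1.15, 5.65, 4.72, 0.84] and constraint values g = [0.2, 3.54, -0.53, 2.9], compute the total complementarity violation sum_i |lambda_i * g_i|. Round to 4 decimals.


KKT complementary slackness check:
lambda_1 * g_1 = 1.15 * 0.2 = 0.23
lambda_2 * g_2 = 5.65 * 3.54 = 20.001
lambda_3 * g_3 = 4.72 * -0.53 = -2.5016
lambda_4 * g_4 = 0.84 * 2.9 = 2.436
Total violation = 0.23 + 20.001 + 2.5016 + 2.436 = 25.1686


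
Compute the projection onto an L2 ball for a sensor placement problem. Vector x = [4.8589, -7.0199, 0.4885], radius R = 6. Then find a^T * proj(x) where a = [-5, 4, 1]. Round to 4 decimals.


Step 1: Compute ||x|| (intermediates to 6 decimals).
||x|| = sqrt(4.8589^2 + (-7.0199)^2 + 0.4885^2) = 8.551406
Step 2: Project.
Since ||x|| > R, scale = R/||x|| = 6/8.551406 = 0.701639, proj(x) = scale * x
proj(x) = [3.409194, -4.925436, 0.342751]
Step 3: Dot product.
a^T * proj(x) = -5*3.409194 + 4*(-4.925436) + 1*0.342751 = -36.405


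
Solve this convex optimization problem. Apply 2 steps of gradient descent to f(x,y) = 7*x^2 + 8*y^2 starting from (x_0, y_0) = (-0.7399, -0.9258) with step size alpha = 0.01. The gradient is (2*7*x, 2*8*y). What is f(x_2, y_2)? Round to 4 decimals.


Gradient descent on f(x,y) = 7*x^2 + 8*y^2.
Starting point: (-0.7399, -0.9258), alpha = 0.01
Step 1: grad_x = 2*7*-0.7399 = -10.3586, grad_y = 2*8*-0.9258 = -14.8128
  x_1 = -0.7399 - 0.01*-10.3586 = -0.6363
  y_1 = -0.9258 - 0.01*-14.8128 = -0.7777
Step 2: grad_x = 2*7*-0.6363 = -8.9084, grad_y = 2*8*-0.7777 = -12.4428
  x_2 = -0.6363 - 0.01*-8.9084 = -0.5472
  y_2 = -0.7777 - 0.01*-12.4428 = -0.6532
f(-0.5472, -0.6532) = 7*(-0.5472)^2 + 8*(-0.6532)^2 = 5.5101


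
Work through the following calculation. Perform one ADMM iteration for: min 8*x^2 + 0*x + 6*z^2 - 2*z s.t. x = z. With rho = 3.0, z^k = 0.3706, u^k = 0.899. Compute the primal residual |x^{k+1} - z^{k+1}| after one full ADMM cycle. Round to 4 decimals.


ADMM iteration with rho = 3.0, z^k = 0.3706, u^k = 0.899
Step 1: x-update.
Minimize 8*x^2 + 0*x + (3.0/2)*(x - 0.3706 + 0.899)^2
FOC: (2*8 + 3.0)*x = 0 + 3.0*(0.3706 - 0.899)
x^{k+1} = -0.0834
Step 2: z-update.
Minimize 6*z^2 - 2*z + (3.0/2)*(-0.0834 - z + 0.899)^2
FOC: (2*6 + 3.0)*z = 2 + 3.0*(-0.0834 + 0.899)
z^{k+1} = 0.2964
Step 3: u-update.
u^{k+1} = 0.899 - 0.0834 - 0.2964 = 0.5191
Step 4: Primal residual = |-0.0834 - 0.2964| = 0.3799


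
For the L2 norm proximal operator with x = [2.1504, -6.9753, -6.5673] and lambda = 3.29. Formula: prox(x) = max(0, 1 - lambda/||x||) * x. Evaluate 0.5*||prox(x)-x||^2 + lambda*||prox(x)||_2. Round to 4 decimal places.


Step 1: Compute ||x||.
||x|| = 9.8188
Step 2: Compute scaling factor.
scale = max(0, 1 - 3.29/9.8188) = 0.6649
Step 3: prox(x) = [1.4299, -4.6381, -4.3668]
||prox(x)|| = 6.5288
Step 4: Proximal objective.
0.5*||prox-x||^2 = 5.4121
lambda*||prox|| = 21.4798
Total = 26.8917


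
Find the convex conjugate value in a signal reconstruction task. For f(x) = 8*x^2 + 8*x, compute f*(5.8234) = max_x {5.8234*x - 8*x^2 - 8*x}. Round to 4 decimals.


f*(y) = sup_x {y*x - a*x^2 - b*x} = sup_x {(y-b)*x - a*x^2}
FOC: (y - b) - 2a*x = 0 => x* = (y - b)/(2a)
x* = (5.8234 - 8)/(2*8) = -0.136
f*(5.8234) = (y-b)^2/(4a) = (5.8234 - 8)^2/(4*8)
= 4.7376/32 = 0.148


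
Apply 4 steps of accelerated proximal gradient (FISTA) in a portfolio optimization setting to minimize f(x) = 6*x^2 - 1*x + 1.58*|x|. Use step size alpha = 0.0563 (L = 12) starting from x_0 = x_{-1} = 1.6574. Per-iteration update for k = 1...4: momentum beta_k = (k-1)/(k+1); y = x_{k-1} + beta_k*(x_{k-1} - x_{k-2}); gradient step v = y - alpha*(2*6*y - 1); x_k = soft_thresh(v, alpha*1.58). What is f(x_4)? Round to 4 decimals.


FISTA on f(x) = 6*x^2 - 1*x + 1.58*|x|
L = 12, alpha = 0.0563
Iteration 1: beta = 0.0, y = 1.6574 + 0.0*(1.6574 - 1.6574) = 1.6574
  grad(y) = 18.8888, v = y - alpha*grad = 0.594
  prox(v) = soft_thresh(0.594, 0.089) = 0.505
Iteration 2: beta = 0.3333, y = 0.505 + 0.3333*(0.505 - 1.6574) = 0.1209
  grad(y) = 0.4505, v = y - alpha*grad = 0.0955
  prox(v) = soft_thresh(0.0955, 0.089) = 0.0066
Iteration 3: beta = 0.5, y = 0.0066 + 0.5*(0.0066 - 0.505) = -0.2427
  grad(y) = -3.912, v = y - alpha*grad = -0.0224
  prox(v) = soft_thresh(-0.0224, 0.089) = 0.0
Iteration 4: beta = 0.6, y = 0.0 + 0.6*(0.0 - 0.0066) = -0.0039
  grad(y) = -1.0472, v = y - alpha*grad = 0.055
  prox(v) = soft_thresh(0.055, 0.089) = 0.0
f(x_4) = 6*0.0^2 - 1*0.0 + 1.58*|0.0| = 0.0


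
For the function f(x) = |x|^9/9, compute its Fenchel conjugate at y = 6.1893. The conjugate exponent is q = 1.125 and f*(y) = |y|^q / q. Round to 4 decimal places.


The conjugate exponent q satisfies 1/p + 1/q = 1.
p = 9, so q = 9/(9 - 1) = 1.125
|y|^q = 6.1893^1.125 = 7.7731
f*(6.1893) = 7.7731 / 1.125 = 6.9095


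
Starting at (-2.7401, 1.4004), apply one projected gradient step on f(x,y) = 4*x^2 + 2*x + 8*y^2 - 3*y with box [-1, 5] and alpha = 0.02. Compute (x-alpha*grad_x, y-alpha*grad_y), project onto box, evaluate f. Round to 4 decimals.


Step 1: Compute gradient at (-2.7401, 1.4004).
grad_x = 2*4*-2.7401 + 2 = -19.9208
grad_y = 2*8*1.4004 - 3 = 19.4064
Step 2: Gradient step.
x_raw = -2.7401 - 0.02*-19.9208 = -2.3417
y_raw = 1.4004 - 0.02*19.4064 = 1.0123
Step 3: Project onto [-1, 5].
x_proj = clip(-2.3417) = -1.0
y_proj = clip(1.0123) = 1.0123
Step 4: Evaluate f.
f(-1.0, 1.0123) = 7.1607


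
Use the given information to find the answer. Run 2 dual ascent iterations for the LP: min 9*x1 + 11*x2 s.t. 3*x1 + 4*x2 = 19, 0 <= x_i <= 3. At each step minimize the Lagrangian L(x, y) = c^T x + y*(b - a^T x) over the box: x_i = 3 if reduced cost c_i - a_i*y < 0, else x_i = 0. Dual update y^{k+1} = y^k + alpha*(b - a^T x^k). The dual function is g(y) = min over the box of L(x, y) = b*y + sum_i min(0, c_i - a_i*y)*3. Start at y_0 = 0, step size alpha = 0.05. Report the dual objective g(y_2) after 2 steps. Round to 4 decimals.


Dual ascent for LP: min 9*x1 + 11*x2, 3*x1 + 4*x2 = 19, 0 <= x_i <= 3
Step 1: y^k = 0.0, reduced costs: (9.0, 11.0)
  x^k = (0.0, 0.0), subgradient = b - a^T x = 19.0
  y^{k+1} = 0.0 + 0.05*19.0 = 0.95
Step 2: y^k = 0.95, reduced costs: (6.15, 7.2)
  x^k = (0.0, 0.0), subgradient = b - a^T x = 19.0
  y^{k+1} = 0.95 + 0.05*19.0 = 1.9
Dual objective at y_2 = 1.9: reduced costs (3.3, 3.4), box minimizer x = (0.0, 0.0)
g(y_2) = b*y + (c1 - a1*y)*x1 + (c2 - a2*y)*x2 = 19*1.9 + 3.3*0.0 + 3.4*0.0 = 36.1 + 0.0 + 0.0 = 36.1


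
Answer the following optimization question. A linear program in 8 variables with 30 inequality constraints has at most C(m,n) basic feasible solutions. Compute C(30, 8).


Each vertex corresponds to some choice of n active constraints out of m, so the number of vertices is at most C(m, n) = m! / (n!(m-n)!).
m = 30, n = 8
Numerator: 30 * 29 * 28 * 27 * 26 * 25 * 24 * 23
Denominator: 8! = 40320
C(30, 8) = 5852925


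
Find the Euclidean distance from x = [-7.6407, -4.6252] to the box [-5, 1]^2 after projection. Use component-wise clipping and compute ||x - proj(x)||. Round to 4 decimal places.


Project each component onto [-5, 1].
clip(-7.6407) = -5.0, clip(-4.6252) = -4.6252
Projection = [-5.0, -4.6252]
Squared diffs: [6.9733, 0.0]
Distance = sqrt(6.9733) = 2.6407


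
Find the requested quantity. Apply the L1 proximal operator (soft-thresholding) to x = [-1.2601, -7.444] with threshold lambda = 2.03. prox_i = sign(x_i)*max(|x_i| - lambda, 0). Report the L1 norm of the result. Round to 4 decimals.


Soft-thresholding with lambda = 2.03:
prox(-1.2601) = sign(-1.2601)*max(|-1.2601| - 2.03, 0) = 0.0
prox(-7.444) = sign(-7.444)*max(|-7.444| - 2.03, 0) = -5.414
prox(x) = [0.0, -5.414]
||prox(x)||_1 = 0.0 + 5.414 = 5.414


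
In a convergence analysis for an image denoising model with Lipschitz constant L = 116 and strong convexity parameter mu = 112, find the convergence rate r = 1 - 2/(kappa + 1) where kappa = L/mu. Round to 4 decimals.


Step 1: Compute the condition number.
kappa = L/mu = 116/112 = 1.0357
Step 2: Compute the convergence rate.
r = 1 - 2/(kappa + 1) = 1 - 2*mu/(L + mu) = (L - mu)/(L + mu) = 4/228 = 0.0175


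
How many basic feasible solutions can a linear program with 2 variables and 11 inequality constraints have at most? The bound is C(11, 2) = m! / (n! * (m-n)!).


Each vertex corresponds to some choice of n active constraints out of m, so the number of vertices is at most C(m, n) = m! / (n!(m-n)!).
m = 11, n = 2
Numerator: 11 * 10
Denominator: 2! = 2
C(11, 2) = 55


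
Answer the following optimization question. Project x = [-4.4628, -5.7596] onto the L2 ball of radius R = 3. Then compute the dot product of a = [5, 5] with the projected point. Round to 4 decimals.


Step 1: Compute ||x|| (intermediates to 6 decimals).
||x|| = sqrt((-4.4628)^2 + (-5.7596)^2) = 7.286259
Step 2: Project.
Since ||x|| > R, scale = R/||x|| = 3/7.286259 = 0.411734, proj(x) = scale * x
proj(x) = [-1.837486, -2.371423]
Step 3: Dot product.
a^T * proj(x) = 5*(-1.837486) + 5*(-2.371423) = -21.0445


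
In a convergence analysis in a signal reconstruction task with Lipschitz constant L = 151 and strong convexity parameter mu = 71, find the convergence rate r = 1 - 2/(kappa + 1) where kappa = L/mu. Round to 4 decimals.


Step 1: Compute the condition number.
kappa = L/mu = 151/71 = 2.1268
Step 2: Compute the convergence rate.
r = 1 - 2/(kappa + 1) = 1 - 2*mu/(L + mu) = (L - mu)/(L + mu) = 80/222 = 0.3604


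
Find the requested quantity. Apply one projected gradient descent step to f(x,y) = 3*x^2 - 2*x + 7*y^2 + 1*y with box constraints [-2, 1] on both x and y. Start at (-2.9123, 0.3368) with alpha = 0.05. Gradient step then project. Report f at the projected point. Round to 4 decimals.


Step 1: Compute gradient at (-2.9123, 0.3368).
grad_x = 2*3*-2.9123 - 2 = -19.4738
grad_y = 2*7*0.3368 + 1 = 5.7152
Step 2: Gradient step.
x_raw = -2.9123 - 0.05*-19.4738 = -1.9386
y_raw = 0.3368 - 0.05*5.7152 = 0.051
Step 3: Project onto [-2, 1].
x_proj = clip(-1.9386) = -1.9386
y_proj = clip(0.051) = 0.051
Step 4: Evaluate f.
f(-1.9386, 0.051) = 15.2211


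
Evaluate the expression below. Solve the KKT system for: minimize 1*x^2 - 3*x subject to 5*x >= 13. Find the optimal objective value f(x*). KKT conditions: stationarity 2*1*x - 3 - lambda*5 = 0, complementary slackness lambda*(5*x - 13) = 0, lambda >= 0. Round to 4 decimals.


Step 1: Try lambda = 0 (constraint inactive).
x_unc = 3/(2*1) = 1.5
Check: 5*1.5 = 7.5 < 13 -- violated!
Step 2: Constraint must be active: 5*x = 13
x* = 13/5 = 2.6
lambda = (2*1*2.6 - 3)/5 = 0.44
Step 3: Compute optimal value.
f(x*) = 1*2.6^2 - 3*2.6 = -1.04


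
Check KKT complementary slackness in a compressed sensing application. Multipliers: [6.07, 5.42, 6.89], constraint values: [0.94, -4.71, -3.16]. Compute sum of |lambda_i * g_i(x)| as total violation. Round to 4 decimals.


KKT complementary slackness check:
lambda_1 * g_1 = 6.07 * 0.94 = 5.7058
lambda_2 * g_2 = 5.42 * -4.71 = -25.5282
lambda_3 * g_3 = 6.89 * -3.16 = -21.7724
Total violation = 5.7058 + 25.5282 + 21.7724 = 53.0064


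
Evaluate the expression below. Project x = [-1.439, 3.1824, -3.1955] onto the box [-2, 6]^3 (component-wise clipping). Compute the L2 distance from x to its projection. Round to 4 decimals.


Project each component onto [-2, 6].
clip(-1.439) = -1.439, clip(3.1824) = 3.1824, clip(-3.1955) = -2.0
Projection = [-1.439, 3.1824, -2.0]
Squared diffs: [0.0, 0.0, 1.4292]
Distance = sqrt(1.4292) = 1.1955


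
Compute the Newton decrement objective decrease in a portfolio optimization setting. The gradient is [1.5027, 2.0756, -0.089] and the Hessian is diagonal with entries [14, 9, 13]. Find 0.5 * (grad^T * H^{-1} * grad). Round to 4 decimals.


Step 1: H is diagonal, so H^(-1) * g = [0.1073, 0.2306, -0.0068].
Step 2: g^T H^(-1) g = sum_i g_i^2 / H_ii
  = (1.5027)^2/14 + (2.0756)^2/9 + (-0.089)^2/13
  = 0.1613 + 0.4787 + 0.0006 = 0.6406
Step 3: Objective decrease = 0.5 * g^T H^(-1) g = 0.3203


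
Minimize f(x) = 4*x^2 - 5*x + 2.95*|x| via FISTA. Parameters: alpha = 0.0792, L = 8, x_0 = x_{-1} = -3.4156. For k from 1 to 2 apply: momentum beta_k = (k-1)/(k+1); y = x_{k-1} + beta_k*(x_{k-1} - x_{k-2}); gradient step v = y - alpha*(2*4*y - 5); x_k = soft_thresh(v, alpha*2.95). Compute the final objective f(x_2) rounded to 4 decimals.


FISTA on f(x) = 4*x^2 - 5*x + 2.95*|x|
L = 8, alpha = 0.0792
Iteration 1: beta = 0.0, y = -3.4156 + 0.0*(-3.4156 + 3.4156) = -3.4156
  grad(y) = -32.3248, v = y - alpha*grad = -0.8555
  prox(v) = soft_thresh(-0.8555, 0.2336) = -0.6218
Iteration 2: beta = 0.3333, y = -0.6218 + 0.3333*(-0.6218 + 3.4156) = 0.3094
  grad(y) = -2.5246, v = y - alpha*grad = 0.5094
  prox(v) = soft_thresh(0.5094, 0.2336) = 0.2757
f(x_2) = 4*0.2757^2 - 5*0.2757 + 2.95*|0.2757| = -0.2611


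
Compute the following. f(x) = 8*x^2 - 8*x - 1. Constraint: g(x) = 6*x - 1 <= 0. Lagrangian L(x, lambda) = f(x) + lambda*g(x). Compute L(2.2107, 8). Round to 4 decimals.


Step 1: Evaluate f(x).
f(2.2107) = 8*2.2107^2 - 8*2.2107 - 1 = 20.412
Step 2: Evaluate g(x).
g(2.2107) = 6*2.2107 - 1 = 12.2642
Step 3: Compute Lagrangian.
L = 20.412 + 8*12.2642 = 118.5256


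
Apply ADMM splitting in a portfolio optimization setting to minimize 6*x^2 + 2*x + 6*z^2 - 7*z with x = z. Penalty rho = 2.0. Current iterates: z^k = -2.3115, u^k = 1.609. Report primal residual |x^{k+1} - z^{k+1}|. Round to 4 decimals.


ADMM iteration with rho = 2.0, z^k = -2.3115, u^k = 1.609
Step 1: x-update.
Minimize 6*x^2 + 2*x + (2.0/2)*(x + 2.3115 + 1.609)^2
FOC: (2*6 + 2.0)*x = -2 + 2.0*(-2.3115 - 1.609)
x^{k+1} = -0.7029
Step 2: z-update.
Minimize 6*z^2 - 7*z + (2.0/2)*(-0.7029 - z + 1.609)^2
FOC: (2*6 + 2.0)*z = 7 + 2.0*(-0.7029 + 1.609)
z^{k+1} = 0.6294
Step 3: u-update.
u^{k+1} = 1.609 - 0.7029 - 0.6294 = 0.2766
Step 4: Primal residual = |-0.7029 - 0.6294| = 1.3324


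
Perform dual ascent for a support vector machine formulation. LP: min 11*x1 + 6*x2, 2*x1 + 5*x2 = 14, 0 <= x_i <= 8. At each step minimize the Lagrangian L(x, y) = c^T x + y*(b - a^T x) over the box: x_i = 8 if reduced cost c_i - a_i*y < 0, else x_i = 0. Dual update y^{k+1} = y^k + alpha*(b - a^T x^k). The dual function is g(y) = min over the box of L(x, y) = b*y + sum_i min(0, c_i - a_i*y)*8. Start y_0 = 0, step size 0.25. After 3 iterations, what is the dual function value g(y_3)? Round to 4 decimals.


Dual ascent for LP: min 11*x1 + 6*x2, 2*x1 + 5*x2 = 14, 0 <= x_i <= 8
Step 1: y^k = 0.0, reduced costs: (11.0, 6.0)
  x^k = (0.0, 0.0), subgradient = b - a^T x = 14.0
  y^{k+1} = 0.0 + 0.25*14.0 = 3.5
Step 2: y^k = 3.5, reduced costs: (4.0, -11.5)
  x^k = (0.0, 8.0), subgradient = b - a^T x = -26.0
  y^{k+1} = 3.5 + 0.25*-26.0 = -3.0
Step 3: y^k = -3.0, reduced costs: (17.0, 21.0)
  x^k = (0.0, 0.0), subgradient = b - a^T x = 14.0
  y^{k+1} = -3.0 + 0.25*14.0 = 0.5
Dual objective at y_3 = 0.5: reduced costs (10.0, 3.5), box minimizer x = (0.0, 0.0)
g(y_3) = b*y + (c1 - a1*y)*x1 + (c2 - a2*y)*x2 = 14*0.5 + 10.0*0.0 + 3.5*0.0 = 7.0 + 0.0 + 0.0 = 7.0


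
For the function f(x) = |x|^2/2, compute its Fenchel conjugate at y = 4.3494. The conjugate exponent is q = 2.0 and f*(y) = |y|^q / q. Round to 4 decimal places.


The conjugate exponent q satisfies 1/p + 1/q = 1.
p = 2, so q = 2/(2 - 1) = 2.0
|y|^q = 4.3494^2.0 = 18.9173
f*(4.3494) = 18.9173 / 2.0 = 9.4586


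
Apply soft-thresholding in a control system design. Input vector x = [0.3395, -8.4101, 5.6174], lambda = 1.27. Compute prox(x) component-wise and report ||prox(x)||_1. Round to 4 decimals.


Soft-thresholding with lambda = 1.27:
prox(0.3395) = sign(0.3395)*max(|0.3395| - 1.27, 0) = 0.0
prox(-8.4101) = sign(-8.4101)*max(|-8.4101| - 1.27, 0) = -7.1401
prox(5.6174) = sign(5.6174)*max(|5.6174| - 1.27, 0) = 4.3474
prox(x) = [0.0, -7.1401, 4.3474]
||prox(x)||_1 = 0.0 + 7.1401 + 4.3474 = 11.4875


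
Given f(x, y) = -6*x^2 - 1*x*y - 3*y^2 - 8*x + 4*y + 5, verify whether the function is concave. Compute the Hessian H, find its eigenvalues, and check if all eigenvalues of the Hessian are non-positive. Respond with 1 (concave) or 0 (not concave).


The Hessian of f(x,y) = -6*x^2 - 1*x*y - 3*y^2 - 8*x + 4*y + 5 is:
H = [[-12, -1], [-1, -6]]
Trace = -12 - 6 = -18
Determinant = -12*-6 - (-1)^2 = 71
Discriminant = (-18)^2 - 4*71 = 40.0
Eigenvalues: lambda_1 = -12.1623, lambda_2 = -5.8377
The function is concave.

1


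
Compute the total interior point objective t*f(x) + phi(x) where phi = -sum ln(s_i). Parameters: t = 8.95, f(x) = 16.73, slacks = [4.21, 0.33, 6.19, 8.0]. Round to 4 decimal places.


Step 1: Compute log-barrier.
ln values: [1.4375, -1.1087, 1.8229, 2.0794]
phi = -(1.4375 - 1.1087 + 1.8229 + 2.0794) = -4.2312
Step 2: Compute augmented objective.
t*f(x) = 8.95*16.73 = 149.7335
Total = 149.7335 - 4.2312 = 145.5023


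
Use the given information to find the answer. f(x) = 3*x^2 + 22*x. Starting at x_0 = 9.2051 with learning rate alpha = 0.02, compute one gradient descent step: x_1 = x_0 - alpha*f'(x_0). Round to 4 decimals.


We compute the gradient at x_0 and apply the update.
f'(x) = 6*x + 22
f'(9.2051) = 6*9.2051 + 22 = 77.2306
x_1 = 9.2051 - 0.02*77.2306 = 7.6605


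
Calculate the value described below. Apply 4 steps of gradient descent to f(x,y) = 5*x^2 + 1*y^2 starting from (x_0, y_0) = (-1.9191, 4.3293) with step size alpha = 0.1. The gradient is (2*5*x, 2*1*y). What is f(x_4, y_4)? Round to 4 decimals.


Gradient descent on f(x,y) = 5*x^2 + 1*y^2.
Starting point: (-1.9191, 4.3293), alpha = 0.1
Step 1: grad_x = 2*5*-1.9191 = -19.191, grad_y = 2*1*4.3293 = 8.6586
  x_1 = -1.9191 - 0.1*-19.191 = 0.0
  y_1 = 4.3293 - 0.1*8.6586 = 3.4634
Step 2: grad_x = 2*5*0.0 = 0.0, grad_y = 2*1*3.4634 = 6.9269
  x_2 = 0.0 - 0.1*0.0 = 0.0
  y_2 = 3.4634 - 0.1*6.9269 = 2.7708
Step 3: grad_x = 2*5*0.0 = 0.0, grad_y = 2*1*2.7708 = 5.5415
  x_3 = 0.0 - 0.1*0.0 = 0.0
  y_3 = 2.7708 - 0.1*5.5415 = 2.2166
Step 4: grad_x = 2*5*0.0 = 0.0, grad_y = 2*1*2.2166 = 4.4332
  x_4 = 0.0 - 0.1*0.0 = 0.0
  y_4 = 2.2166 - 0.1*4.4332 = 1.7733
f(0.0, 1.7733) = 5*0.0^2 + 1*1.7733^2 = 3.1445


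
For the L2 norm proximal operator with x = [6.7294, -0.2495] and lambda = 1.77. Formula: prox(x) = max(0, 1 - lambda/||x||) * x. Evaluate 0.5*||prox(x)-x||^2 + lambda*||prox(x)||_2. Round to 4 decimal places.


Step 1: Compute ||x||.
||x|| = 6.734
Step 2: Compute scaling factor.
scale = max(0, 1 - 1.77/6.734) = 0.7372
Step 3: prox(x) = [4.9606, -0.1839]
||prox(x)|| = 4.964
Step 4: Proximal objective.
0.5*||prox-x||^2 = 1.5665
lambda*||prox|| = 8.7863
Total = 10.3528


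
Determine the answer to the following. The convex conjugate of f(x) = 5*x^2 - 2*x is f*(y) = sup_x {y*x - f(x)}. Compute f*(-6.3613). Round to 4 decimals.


f*(y) = sup_x {y*x - a*x^2 - b*x} = sup_x {(y-b)*x - a*x^2}
FOC: (y - b) - 2a*x = 0 => x* = (y - b)/(2a)
x* = (-6.3613 + 2)/(2*5) = -0.4361
f*(-6.3613) = (y-b)^2/(4a) = (-6.3613 + 2)^2/(4*5)
= 19.0209/20 = 0.951


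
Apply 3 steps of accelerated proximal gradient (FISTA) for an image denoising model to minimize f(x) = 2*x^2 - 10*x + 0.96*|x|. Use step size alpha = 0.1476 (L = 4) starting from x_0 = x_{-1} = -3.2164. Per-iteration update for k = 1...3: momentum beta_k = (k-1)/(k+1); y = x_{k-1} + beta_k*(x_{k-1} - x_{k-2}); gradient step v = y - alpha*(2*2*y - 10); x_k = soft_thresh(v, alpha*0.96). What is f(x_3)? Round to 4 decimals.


FISTA on f(x) = 2*x^2 - 10*x + 0.96*|x|
L = 4, alpha = 0.1476
Iteration 1: beta = 0.0, y = -3.2164 + 0.0*(-3.2164 + 3.2164) = -3.2164
  grad(y) = -22.8656, v = y - alpha*grad = 0.1586
  prox(v) = soft_thresh(0.1586, 0.1417) = 0.0169
Iteration 2: beta = 0.3333, y = 0.0169 + 0.3333*(0.0169 + 3.2164) = 1.0946
  grad(y) = -5.6215, v = y - alpha*grad = 1.9244
  prox(v) = soft_thresh(1.9244, 0.1417) = 1.7827
Iteration 3: beta = 0.5, y = 1.7827 + 0.5*(1.7827 - 0.0169) = 2.6656
  grad(y) = 0.6622, v = y - alpha*grad = 2.5678
  prox(v) = soft_thresh(2.5678, 0.1417) = 2.4261
f(x_3) = 2*2.4261^2 - 10*2.4261 + 0.96*|2.4261| = -10.16
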